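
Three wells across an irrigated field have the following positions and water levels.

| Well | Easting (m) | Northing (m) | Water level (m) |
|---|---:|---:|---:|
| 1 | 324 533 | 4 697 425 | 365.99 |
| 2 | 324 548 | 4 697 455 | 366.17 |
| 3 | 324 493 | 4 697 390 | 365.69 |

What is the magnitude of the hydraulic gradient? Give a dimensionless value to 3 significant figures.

With h = a·x + b·y + c and 1 as origin, the differences give:
  15·a + 30·b = +0.18
  (-40)·a + (-35)·b = -0.30
Eliminate b (×(-35) and ×30, subtract): 675·a = 2.700 → a = ∂h/∂x = +0.004000
Back-substitute: b = ∂h/∂y = +0.004000.
|∇h| = √(0.004000² + 0.004000²) = 0.005657

0.00566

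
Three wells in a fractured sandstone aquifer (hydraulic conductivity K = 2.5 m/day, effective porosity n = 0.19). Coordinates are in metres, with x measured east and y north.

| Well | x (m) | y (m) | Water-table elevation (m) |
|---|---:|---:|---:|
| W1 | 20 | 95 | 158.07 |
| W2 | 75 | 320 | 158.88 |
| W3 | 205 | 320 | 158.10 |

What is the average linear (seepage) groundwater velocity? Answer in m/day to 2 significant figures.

With h = a·x + b·y + c and W1 as origin, the differences give:
  55·a + 225·b = +0.81
  185·a + 225·b = +0.03
Eliminate b (×225 and ×225, subtract): -29250·a = 175.500 → a = ∂h/∂x = -0.006000
Back-substitute: b = ∂h/∂y = +0.005067.
|∇h| = √(-0.006000² + 0.005067²) = 0.007853
Seepage velocity v = K·i/n = 2.5 × 0.007853 / 0.19 = 0.1033 m/day.

0.10 m/day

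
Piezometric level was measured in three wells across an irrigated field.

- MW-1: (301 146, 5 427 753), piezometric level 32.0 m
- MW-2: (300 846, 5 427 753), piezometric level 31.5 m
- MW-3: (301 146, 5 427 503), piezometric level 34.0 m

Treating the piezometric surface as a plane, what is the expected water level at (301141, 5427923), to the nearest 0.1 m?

30.6 m

∂h/∂x = (31.5 − 32.0) / (300846 − 301146) = +0.001667
∂h/∂y = (34.0 − 32.0) / (5427503 − 5427753) = -0.008000
h(301141, 5427923) = 32.0 + (+0.001667)·(-5) + (-0.008000)·(170) = 32.0 -0.008 -1.360 = 30.632 m.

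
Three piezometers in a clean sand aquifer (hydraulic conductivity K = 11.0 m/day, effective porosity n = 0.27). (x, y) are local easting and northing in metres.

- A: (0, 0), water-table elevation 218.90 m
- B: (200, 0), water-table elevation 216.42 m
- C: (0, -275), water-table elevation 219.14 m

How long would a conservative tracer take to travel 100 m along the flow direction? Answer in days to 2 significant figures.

200 days

∂h/∂x = (216.42 − 218.90) / (200 − 0) = -0.01240
∂h/∂y = (219.14 − 218.90) / (-275 − 0) = -0.0008727
|∇h| = √(-0.01240² + -0.0008727²) = 0.01243
Seepage velocity v = K·i/n = 11.0 × 0.01243 / 0.27 = 0.5064 m/day.
t = 100 / 0.5064 = 197.5 days.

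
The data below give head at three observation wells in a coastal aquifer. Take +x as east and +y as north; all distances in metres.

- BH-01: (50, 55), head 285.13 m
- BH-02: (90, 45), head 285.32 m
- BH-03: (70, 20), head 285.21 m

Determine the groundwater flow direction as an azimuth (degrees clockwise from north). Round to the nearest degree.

Differences from BH-01: to BH-02 (Δx, Δy, Δh) = (40, -10, +0.19); to BH-03 = (20, -35, +0.08).
Determinant of the coordinate differences = 40·(-35) − 20·(-10) = -1200.
∂h/∂x = [(+0.19)·(-35) − (+0.08)·(-10)] / -1200 = +0.004875
∂h/∂y = [40·(+0.08) − 20·(+0.19)] / -1200 = +0.0005000
Flow direction (−∇h) has components (-0.004875 E, -0.0005000 N).
Azimuth = atan2(E, N) = atan2(-0.004875, -0.0005000) = 264.1° ≈ 264°.

264°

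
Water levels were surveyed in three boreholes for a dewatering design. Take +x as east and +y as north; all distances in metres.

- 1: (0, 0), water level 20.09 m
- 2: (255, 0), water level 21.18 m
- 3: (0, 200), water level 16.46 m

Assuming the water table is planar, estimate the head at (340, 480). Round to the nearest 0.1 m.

12.8 m

∂h/∂x = (21.18 − 20.09) / (255 − 0) = +0.004275
∂h/∂y = (16.46 − 20.09) / (200 − 0) = -0.01815
h(340, 480) = 20.09 + (+0.004275)·(340) + (-0.01815)·(480) = 20.09 +1.453 -8.712 = 12.831 m.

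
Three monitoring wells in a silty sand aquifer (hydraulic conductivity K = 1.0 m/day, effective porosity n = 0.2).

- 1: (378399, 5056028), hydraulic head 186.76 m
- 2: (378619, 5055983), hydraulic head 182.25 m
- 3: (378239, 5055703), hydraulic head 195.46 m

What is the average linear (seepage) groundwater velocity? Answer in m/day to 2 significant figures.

Taking 1 as reference: 2−1 = (220, -45, -4.51); 3−1 = (-160, -325, +8.70).
Solve a·Δx + b·Δy = Δh: det = 220·(-325) − (-160)·(-45) = -78700.
∂h/∂x = [(-4.51)·(-325) − (+8.70)·(-45)] / -78700 = -0.02360
∂h/∂y = [220·(+8.70) − (-160)·(-4.51)] / -78700 = -0.01515
|∇h| = √(-0.02360² + -0.01515²) = 0.02804
Seepage velocity v = K·i/n = 1.0 × 0.02804 / 0.2 = 0.1402 m/day.

0.14 m/day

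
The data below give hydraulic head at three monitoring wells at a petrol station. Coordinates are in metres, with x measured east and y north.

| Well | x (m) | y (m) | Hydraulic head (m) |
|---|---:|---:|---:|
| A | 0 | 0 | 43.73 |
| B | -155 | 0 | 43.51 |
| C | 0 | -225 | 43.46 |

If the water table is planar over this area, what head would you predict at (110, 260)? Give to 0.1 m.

∂h/∂x = (43.51 − 43.73) / (-155 − 0) = +0.001419
∂h/∂y = (43.46 − 43.73) / (-225 − 0) = +0.001200
h(110, 260) = 43.73 + (+0.001419)·(110) + (+0.001200)·(260) = 43.73 +0.156 +0.312 = 44.198 m.

44.2 m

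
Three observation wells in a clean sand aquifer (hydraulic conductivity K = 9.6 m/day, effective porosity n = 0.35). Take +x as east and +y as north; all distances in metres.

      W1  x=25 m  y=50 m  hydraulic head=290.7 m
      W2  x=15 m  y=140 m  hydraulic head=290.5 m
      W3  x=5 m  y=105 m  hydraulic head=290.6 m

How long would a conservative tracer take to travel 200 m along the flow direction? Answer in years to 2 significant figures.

6.9 years

Three-point gradient (reference W1): Δ to W2 = (-10, 90, -0.2), Δ to W3 = (-20, 55, -0.1).
∂h/∂x = -0.001600, ∂h/∂y = -0.002400 (det = 1250).
|∇h| = √(-0.001600² + -0.002400²) = 0.002884
Seepage velocity v = K·i/n = 9.6 × 0.002884 / 0.35 = 0.0791 m/day.
t = 200 / 0.0791 = 2528 days = 6.92 years.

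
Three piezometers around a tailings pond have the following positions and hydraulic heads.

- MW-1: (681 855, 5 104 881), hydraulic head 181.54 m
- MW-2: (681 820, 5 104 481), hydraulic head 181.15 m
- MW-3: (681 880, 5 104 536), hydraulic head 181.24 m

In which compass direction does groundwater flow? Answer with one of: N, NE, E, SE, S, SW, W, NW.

With h = a·x + b·y + c and MW-1 as origin, the differences give:
  (-35)·a + (-400)·b = -0.39
  25·a + (-345)·b = -0.30
Eliminate b (×(-345) and ×(-400), subtract): 22075·a = 14.550 → a = ∂h/∂x = +0.0006591
Back-substitute: b = ∂h/∂y = +0.0009173.
Flow = −∇h = (-0.0006591 east, -0.0009173 north), which points southwest.

SW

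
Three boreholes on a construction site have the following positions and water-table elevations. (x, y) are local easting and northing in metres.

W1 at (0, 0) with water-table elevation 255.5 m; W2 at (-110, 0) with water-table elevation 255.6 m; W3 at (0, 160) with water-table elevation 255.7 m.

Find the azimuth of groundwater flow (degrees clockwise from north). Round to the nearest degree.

144°

∂h/∂x = (255.6 − 255.5) / (-110 − 0) = -0.0009091
∂h/∂y = (255.7 − 255.5) / (160 − 0) = +0.001250
Flow direction (−∇h) has components (+0.0009091 E, -0.001250 N).
Azimuth = atan2(E, N) = atan2(+0.0009091, -0.001250) = 144.0° ≈ 144°.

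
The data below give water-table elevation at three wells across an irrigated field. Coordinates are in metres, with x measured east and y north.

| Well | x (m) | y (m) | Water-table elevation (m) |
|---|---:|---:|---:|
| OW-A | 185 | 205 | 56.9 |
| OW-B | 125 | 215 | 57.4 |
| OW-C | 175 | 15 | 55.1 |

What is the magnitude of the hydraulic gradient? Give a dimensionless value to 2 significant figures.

0.012

Taking OW-A as reference: OW-B−OW-A = (-60, 10, +0.5); OW-C−OW-A = (-10, -190, -1.8).
Solve a·Δx + b·Δy = Δh: det = (-60)·(-190) − (-10)·10 = 11500.
∂h/∂x = [(+0.5)·(-190) − (-1.8)·10] / 11500 = -0.006696
∂h/∂y = [(-60)·(-1.8) − (-10)·(+0.5)] / 11500 = +0.009826
|∇h| = √(-0.006696² + 0.009826²) = 0.01189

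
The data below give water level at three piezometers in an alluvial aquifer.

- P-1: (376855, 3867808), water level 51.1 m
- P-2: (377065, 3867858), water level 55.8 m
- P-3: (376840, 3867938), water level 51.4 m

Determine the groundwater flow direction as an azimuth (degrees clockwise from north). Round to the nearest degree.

257°

Differences from P-1: to P-2 (Δx, Δy, Δh) = (210, 50, +4.7); to P-3 = (-15, 130, +0.3).
Determinant of the coordinate differences = 210·130 − (-15)·50 = 28050.
∂h/∂x = [(+4.7)·130 − (+0.3)·50] / 28050 = +0.02125
∂h/∂y = [210·(+0.3) − (-15)·(+4.7)] / 28050 = +0.004759
Flow direction (−∇h) has components (-0.02125 E, -0.004759 N).
Azimuth = atan2(E, N) = atan2(-0.02125, -0.004759) = 257.4° ≈ 257°.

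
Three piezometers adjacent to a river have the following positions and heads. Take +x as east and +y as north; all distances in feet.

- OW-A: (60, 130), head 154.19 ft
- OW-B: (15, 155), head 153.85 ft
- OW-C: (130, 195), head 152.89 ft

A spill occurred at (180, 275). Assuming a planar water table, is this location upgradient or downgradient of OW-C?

Three-point gradient (reference OW-A): Δ to OW-B = (-45, 25, -0.34), Δ to OW-C = (70, 65, -1.30).
∂h/∂x = -0.002225, ∂h/∂y = -0.01760 (det = -4675).
Head at (180, 275) = 154.19 + (-0.002225)·(120) + (-0.01760)·(145) = 151.37 ft.
That is lower than the 152.89 ft at OW-C, so the point is downgradient.

downgradient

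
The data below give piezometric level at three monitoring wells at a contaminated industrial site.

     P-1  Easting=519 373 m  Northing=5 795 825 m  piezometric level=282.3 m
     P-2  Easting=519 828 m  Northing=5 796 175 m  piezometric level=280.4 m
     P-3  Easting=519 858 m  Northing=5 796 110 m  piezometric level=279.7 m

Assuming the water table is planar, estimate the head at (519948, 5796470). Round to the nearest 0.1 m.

281.2 m

Differences from P-1: to P-2 (Δx, Δy, Δh) = (455, 350, -1.9); to P-3 = (485, 285, -2.6).
Solve a·Δx + b·Δy = Δh: det = 455·285 − 485·350 = -40075.
∂h/∂x = [(-1.9)·285 − (-2.6)·350] / -40075 = -0.009195
∂h/∂y = [455·(-2.6) − 485·(-1.9)] / -40075 = +0.006525
h(519948, 5796470) = 282.3 + (-0.009195)·(575) + (+0.006525)·(645) = 282.3 -5.287 +4.209 = 281.222 m.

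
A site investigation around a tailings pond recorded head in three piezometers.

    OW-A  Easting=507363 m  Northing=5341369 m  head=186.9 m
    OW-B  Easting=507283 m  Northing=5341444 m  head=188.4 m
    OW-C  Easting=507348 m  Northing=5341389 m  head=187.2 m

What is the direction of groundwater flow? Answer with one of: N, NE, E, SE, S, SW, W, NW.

With h = a·x + b·y + c and OW-A as origin, the differences give:
  (-80)·a + 75·b = +1.5
  (-15)·a + 20·b = +0.3
Eliminate b (×20 and ×75, subtract): -475·a = 7.50 → a = ∂h/∂x = -0.01579
Back-substitute: b = ∂h/∂y = +0.003158.
Flow = −∇h = (+0.01579 east, -0.003158 north), which points east.

E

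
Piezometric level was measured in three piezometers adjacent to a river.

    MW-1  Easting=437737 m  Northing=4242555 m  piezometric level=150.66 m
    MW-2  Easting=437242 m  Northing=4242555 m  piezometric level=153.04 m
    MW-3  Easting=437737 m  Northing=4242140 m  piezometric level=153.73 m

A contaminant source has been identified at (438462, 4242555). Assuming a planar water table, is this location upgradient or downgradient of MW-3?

∂h/∂x = (153.04 − 150.66) / (437242 − 437737) = -0.004808
∂h/∂y = (153.73 − 150.66) / (4242140 − 4242555) = -0.007398
Head at (438462, 4242555) = 150.66 + (-0.004808)·(725) + (-0.007398)·(0) = 147.17 m.
That is lower than the 153.73 m at MW-3, so the point is downgradient.

downgradient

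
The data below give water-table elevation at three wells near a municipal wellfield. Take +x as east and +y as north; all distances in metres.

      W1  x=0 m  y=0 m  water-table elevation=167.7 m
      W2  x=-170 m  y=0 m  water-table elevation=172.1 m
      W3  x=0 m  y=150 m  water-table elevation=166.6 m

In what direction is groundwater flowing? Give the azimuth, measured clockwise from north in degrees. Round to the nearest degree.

074°

∂h/∂x = (172.1 − 167.7) / (-170 − 0) = -0.02588
∂h/∂y = (166.6 − 167.7) / (150 − 0) = -0.007333
Flow direction (−∇h) has components (+0.02588 E, +0.007333 N).
Azimuth = atan2(E, N) = atan2(+0.02588, +0.007333) = 74.2° ≈ 074°.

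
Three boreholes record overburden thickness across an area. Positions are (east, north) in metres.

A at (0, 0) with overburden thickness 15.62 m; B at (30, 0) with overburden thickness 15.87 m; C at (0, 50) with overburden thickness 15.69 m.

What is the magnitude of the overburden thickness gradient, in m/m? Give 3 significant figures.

0.00845 m/m

∂d/∂x = (15.87 − 15.62) / (30 − 0) = +0.008333
∂d/∂y = (15.69 − 15.62) / (50 − 0) = +0.001400
|∇f| = √(0.008333² + 0.001400²) = 0.00845 m/m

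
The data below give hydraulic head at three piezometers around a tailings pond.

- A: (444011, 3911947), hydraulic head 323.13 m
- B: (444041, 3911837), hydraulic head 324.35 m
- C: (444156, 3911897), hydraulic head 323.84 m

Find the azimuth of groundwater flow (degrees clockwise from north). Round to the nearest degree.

354°

With h = a·x + b·y + c and A as origin, the differences give:
  30·a + (-110)·b = +1.22
  145·a + (-50)·b = +0.71
Eliminate b (×(-50) and ×(-110), subtract): 14450·a = 17.100 → a = ∂h/∂x = +0.001183
Back-substitute: b = ∂h/∂y = -0.01077.
Flow direction (−∇h) has components (-0.001183 E, +0.01077 N).
Azimuth = atan2(E, N) = atan2(-0.001183, +0.01077) = 353.7° ≈ 354°.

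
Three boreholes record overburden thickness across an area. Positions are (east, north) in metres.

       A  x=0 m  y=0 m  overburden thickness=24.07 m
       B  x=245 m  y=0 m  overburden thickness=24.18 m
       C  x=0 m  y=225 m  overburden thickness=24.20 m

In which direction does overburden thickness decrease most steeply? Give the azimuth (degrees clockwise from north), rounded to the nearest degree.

∂d/∂x = (24.18 − 24.07) / (245 − 0) = +0.0004490
∂d/∂y = (24.20 − 24.07) / (225 − 0) = +0.0005778
Steepest decrease is along −∇f: components (-0.0004490 E, -0.0005778 N).
Azimuth = atan2(-0.0004490, -0.0005778) = 217.9° ≈ 218°.

218°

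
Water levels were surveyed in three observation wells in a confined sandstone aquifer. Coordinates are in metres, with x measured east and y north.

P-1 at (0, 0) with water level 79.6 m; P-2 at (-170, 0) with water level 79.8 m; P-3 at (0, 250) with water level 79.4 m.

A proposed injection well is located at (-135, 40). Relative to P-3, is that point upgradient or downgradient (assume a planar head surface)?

∂h/∂x = (79.8 − 79.6) / (-170 − 0) = -0.001176
∂h/∂y = (79.4 − 79.6) / (250 − 0) = -0.0008000
Head at (-135, 40) = 79.6 + (-0.001176)·(-135) + (-0.0008000)·(40) = 79.73 m.
That is higher than the 79.4 m at P-3, so the point is upgradient.

upgradient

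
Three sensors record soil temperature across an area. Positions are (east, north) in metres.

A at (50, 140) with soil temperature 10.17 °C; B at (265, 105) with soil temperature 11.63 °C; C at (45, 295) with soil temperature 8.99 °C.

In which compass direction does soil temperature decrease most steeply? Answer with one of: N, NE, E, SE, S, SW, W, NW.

Three-point gradient (reference A): Δ to B = (215, -35, +1.46), Δ to C = (-5, 155, -1.18).
∂T/∂x = +0.005581, ∂T/∂y = -0.007433 (det = 33150).
Steepest decrease is along −∇f = (-0.005581 E, +0.007433 N) → northwest.

NW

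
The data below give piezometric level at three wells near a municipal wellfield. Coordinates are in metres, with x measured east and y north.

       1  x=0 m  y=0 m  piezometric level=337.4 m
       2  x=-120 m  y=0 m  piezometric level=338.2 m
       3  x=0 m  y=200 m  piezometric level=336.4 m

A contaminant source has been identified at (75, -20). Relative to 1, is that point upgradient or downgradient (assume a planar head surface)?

∂h/∂x = (338.2 − 337.4) / (-120 − 0) = -0.006667
∂h/∂y = (336.4 − 337.4) / (200 − 0) = -0.005000
Head at (75, -20) = 337.4 + (-0.006667)·(75) + (-0.005000)·(-20) = 337.00 m.
That is lower than the 337.4 m at 1, so the point is downgradient.

downgradient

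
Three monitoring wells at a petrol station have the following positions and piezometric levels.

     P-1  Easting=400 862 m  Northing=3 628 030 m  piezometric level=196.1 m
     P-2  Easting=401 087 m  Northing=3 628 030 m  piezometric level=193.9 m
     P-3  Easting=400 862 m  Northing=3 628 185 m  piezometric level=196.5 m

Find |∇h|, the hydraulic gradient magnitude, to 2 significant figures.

∂h/∂x = (193.9 − 196.1) / (401087 − 400862) = -0.009778
∂h/∂y = (196.5 − 196.1) / (3628185 − 3628030) = +0.002581
|∇h| = √(-0.009778² + 0.002581²) = 0.01011

0.010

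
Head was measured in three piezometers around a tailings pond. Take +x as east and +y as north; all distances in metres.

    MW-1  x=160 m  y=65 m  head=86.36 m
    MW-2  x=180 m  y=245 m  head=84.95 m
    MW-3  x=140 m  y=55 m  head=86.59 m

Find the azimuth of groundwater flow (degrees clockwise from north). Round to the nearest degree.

049°

Taking MW-1 as reference: MW-2−MW-1 = (20, 180, -1.41); MW-3−MW-1 = (-20, -10, +0.23).
Solve a·Δx + b·Δy = Δh: det = 20·(-10) − (-20)·180 = 3400.
∂h/∂x = [(-1.41)·(-10) − (+0.23)·180] / 3400 = -0.008029
∂h/∂y = [20·(+0.23) − (-20)·(-1.41)] / 3400 = -0.006941
Flow direction (−∇h) has components (+0.008029 E, +0.006941 N).
Azimuth = atan2(E, N) = atan2(+0.008029, +0.006941) = 49.2° ≈ 049°.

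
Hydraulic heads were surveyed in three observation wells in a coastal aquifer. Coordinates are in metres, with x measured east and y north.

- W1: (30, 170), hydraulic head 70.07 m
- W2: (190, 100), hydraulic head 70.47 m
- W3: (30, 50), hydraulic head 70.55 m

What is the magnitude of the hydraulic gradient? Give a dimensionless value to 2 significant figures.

Differences from W1: to W2 (Δx, Δy, Δh) = (160, -70, +0.40); to W3 = (0, -120, +0.48).
Determinant of the coordinate differences = 160·(-120) − 0·(-70) = -19200.
∂h/∂x = [(+0.40)·(-120) − (+0.48)·(-70)] / -19200 = +0.0007500
∂h/∂y = [160·(+0.48) − 0·(+0.40)] / -19200 = -0.004000
|∇h| = √(0.0007500² + -0.004000²) = 0.00407

0.0041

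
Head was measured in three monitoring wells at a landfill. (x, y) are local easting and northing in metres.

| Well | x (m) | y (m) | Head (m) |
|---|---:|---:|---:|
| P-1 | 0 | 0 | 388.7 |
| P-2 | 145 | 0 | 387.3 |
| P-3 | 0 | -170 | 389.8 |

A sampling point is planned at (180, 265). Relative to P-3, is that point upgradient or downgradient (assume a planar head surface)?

downgradient

∂h/∂x = (387.3 − 388.7) / (145 − 0) = -0.009655
∂h/∂y = (389.8 − 388.7) / (-170 − 0) = -0.006471
Head at (180, 265) = 388.7 + (-0.009655)·(180) + (-0.006471)·(265) = 385.25 m.
That is lower than the 389.8 m at P-3, so the point is downgradient.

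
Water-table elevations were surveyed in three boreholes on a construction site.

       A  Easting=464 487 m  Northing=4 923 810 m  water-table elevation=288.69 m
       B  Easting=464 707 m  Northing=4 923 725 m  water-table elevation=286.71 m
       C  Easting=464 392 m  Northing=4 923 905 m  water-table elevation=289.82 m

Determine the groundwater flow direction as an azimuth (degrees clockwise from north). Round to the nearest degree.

Taking A as reference: B−A = (220, -85, -1.98); C−A = (-95, 95, +1.13).
Determinant of the coordinate differences = 220·95 − (-95)·(-85) = 12825.
∂h/∂x = [(-1.98)·95 − (+1.13)·(-85)] / 12825 = -0.007177
∂h/∂y = [220·(+1.13) − (-95)·(-1.98)] / 12825 = +0.004717
Flow direction (−∇h) has components (+0.007177 E, -0.004717 N).
Azimuth = atan2(E, N) = atan2(+0.007177, -0.004717) = 123.3° ≈ 123°.

123°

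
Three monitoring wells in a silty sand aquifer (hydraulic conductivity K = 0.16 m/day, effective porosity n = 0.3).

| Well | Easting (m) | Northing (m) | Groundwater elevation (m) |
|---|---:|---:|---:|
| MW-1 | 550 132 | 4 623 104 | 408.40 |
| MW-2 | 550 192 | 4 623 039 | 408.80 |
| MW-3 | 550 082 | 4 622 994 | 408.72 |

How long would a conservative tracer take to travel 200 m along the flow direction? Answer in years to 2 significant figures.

Differences from MW-1: to MW-2 (Δx, Δy, Δh) = (60, -65, +0.40); to MW-3 = (-50, -110, +0.32).
Solve a·Δx + b·Δy = Δh: det = 60·(-110) − (-50)·(-65) = -9850.
∂h/∂x = [(+0.40)·(-110) − (+0.32)·(-65)] / -9850 = +0.002355
∂h/∂y = [60·(+0.32) − (-50)·(+0.40)] / -9850 = -0.003980
|∇h| = √(0.002355² + -0.003980²) = 0.004625
Seepage velocity v = K·i/n = 0.16 × 0.004625 / 0.3 = 0.002467 m/day.
t = 200 / 0.002467 = 8.107e+04 days = 222 years.

220 years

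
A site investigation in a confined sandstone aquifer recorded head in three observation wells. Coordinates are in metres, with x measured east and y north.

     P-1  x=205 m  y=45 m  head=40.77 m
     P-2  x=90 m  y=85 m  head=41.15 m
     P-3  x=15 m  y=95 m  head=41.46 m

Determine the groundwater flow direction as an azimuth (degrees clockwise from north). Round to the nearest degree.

050°

Taking P-1 as reference: P-2−P-1 = (-115, 40, +0.38); P-3−P-1 = (-190, 50, +0.69).
Determinant of the coordinate differences = (-115)·50 − (-190)·40 = 1850.
∂h/∂x = [(+0.38)·50 − (+0.69)·40] / 1850 = -0.004649
∂h/∂y = [(-115)·(+0.69) − (-190)·(+0.38)] / 1850 = -0.003865
Flow direction (−∇h) has components (+0.004649 E, +0.003865 N).
Azimuth = atan2(E, N) = atan2(+0.004649, +0.003865) = 50.3° ≈ 050°.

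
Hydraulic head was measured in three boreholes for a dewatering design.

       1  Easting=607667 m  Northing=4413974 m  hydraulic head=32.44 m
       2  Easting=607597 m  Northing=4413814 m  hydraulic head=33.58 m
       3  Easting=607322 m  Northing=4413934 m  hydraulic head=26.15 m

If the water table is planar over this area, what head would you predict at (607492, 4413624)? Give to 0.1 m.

34.5 m

With h = a·x + b·y + c and 1 as origin, the differences give:
  (-70)·a + (-160)·b = +1.14
  (-345)·a + (-40)·b = -6.29
Eliminate b (×(-40) and ×(-160), subtract): -52400·a = -1052.000 → a = ∂h/∂x = +0.02008
Back-substitute: b = ∂h/∂y = -0.01591.
h(607492, 4413624) = 32.44 + (+0.02008)·(-175) + (-0.01591)·(-350) = 32.44 -3.513 +5.568 = 34.495 m.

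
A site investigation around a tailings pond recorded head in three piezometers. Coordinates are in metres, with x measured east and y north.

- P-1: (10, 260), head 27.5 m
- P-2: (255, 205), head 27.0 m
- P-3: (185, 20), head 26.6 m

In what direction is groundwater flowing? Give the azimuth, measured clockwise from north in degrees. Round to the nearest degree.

Differences from P-1: to P-2 (Δx, Δy, Δh) = (245, -55, -0.5); to P-3 = (175, -240, -0.9).
Solve a·Δx + b·Δy = Δh: det = 245·(-240) − 175·(-55) = -49175.
∂h/∂x = [(-0.5)·(-240) − (-0.9)·(-55)] / -49175 = -0.001434
∂h/∂y = [245·(-0.9) − 175·(-0.5)] / -49175 = +0.002705
Flow direction (−∇h) has components (+0.001434 E, -0.002705 N).
Azimuth = atan2(E, N) = atan2(+0.001434, -0.002705) = 152.1° ≈ 152°.

152°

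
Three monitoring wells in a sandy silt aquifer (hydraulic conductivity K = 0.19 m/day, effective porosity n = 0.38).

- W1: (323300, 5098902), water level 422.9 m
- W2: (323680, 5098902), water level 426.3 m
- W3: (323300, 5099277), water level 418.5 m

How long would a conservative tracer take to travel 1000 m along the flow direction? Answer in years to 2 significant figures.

∂h/∂x = (426.3 − 422.9) / (323680 − 323300) = +0.008947
∂h/∂y = (418.5 − 422.9) / (5099277 − 5098902) = -0.01173
|∇h| = √(0.008947² + -0.01173²) = 0.01475
Seepage velocity v = K·i/n = 0.19 × 0.01475 / 0.38 = 0.007375 m/day.
t = 1000 / 0.007375 = 1.356e+05 days = 371 years.

370 years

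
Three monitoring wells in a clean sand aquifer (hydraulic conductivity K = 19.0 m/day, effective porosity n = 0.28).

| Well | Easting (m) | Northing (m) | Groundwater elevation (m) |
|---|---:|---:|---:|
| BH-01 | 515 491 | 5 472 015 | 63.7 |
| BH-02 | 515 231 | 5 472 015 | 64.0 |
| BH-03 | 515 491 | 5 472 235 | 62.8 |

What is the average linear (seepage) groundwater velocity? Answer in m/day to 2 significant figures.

∂h/∂x = (64.0 − 63.7) / (515231 − 515491) = -0.001154
∂h/∂y = (62.8 − 63.7) / (5472235 − 5472015) = -0.004091
|∇h| = √(-0.001154² + -0.004091²) = 0.004251
Seepage velocity v = K·i/n = 19.0 × 0.004251 / 0.28 = 0.2885 m/day.

0.29 m/day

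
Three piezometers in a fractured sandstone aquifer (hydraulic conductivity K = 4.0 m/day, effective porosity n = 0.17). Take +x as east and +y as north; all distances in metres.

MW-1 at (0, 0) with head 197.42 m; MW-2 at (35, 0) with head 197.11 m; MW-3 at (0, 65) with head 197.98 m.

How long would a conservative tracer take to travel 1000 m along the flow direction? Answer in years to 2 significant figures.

∂h/∂x = (197.11 − 197.42) / (35 − 0) = -0.008857
∂h/∂y = (197.98 − 197.42) / (65 − 0) = +0.008615
|∇h| = √(-0.008857² + 0.008615²) = 0.01236
Seepage velocity v = K·i/n = 4.0 × 0.01236 / 0.17 = 0.2908 m/day.
t = 1000 / 0.2908 = 3439 days = 9.42 years.

9.4 years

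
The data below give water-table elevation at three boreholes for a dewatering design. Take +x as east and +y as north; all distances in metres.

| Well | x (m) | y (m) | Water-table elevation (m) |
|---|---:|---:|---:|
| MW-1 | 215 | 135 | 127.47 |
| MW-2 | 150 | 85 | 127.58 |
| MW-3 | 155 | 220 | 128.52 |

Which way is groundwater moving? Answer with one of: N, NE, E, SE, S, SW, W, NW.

SE

Differences from MW-1: to MW-2 (Δx, Δy, Δh) = (-65, -50, +0.11); to MW-3 = (-60, 85, +1.05).
Determinant of the coordinate differences = (-65)·85 − (-60)·(-50) = -8525.
∂h/∂x = [(+0.11)·85 − (+1.05)·(-50)] / -8525 = -0.007255
∂h/∂y = [(-65)·(+1.05) − (-60)·(+0.11)] / -8525 = +0.007232
Flow = −∇h = (+0.007255 east, -0.007232 north), which points southeast.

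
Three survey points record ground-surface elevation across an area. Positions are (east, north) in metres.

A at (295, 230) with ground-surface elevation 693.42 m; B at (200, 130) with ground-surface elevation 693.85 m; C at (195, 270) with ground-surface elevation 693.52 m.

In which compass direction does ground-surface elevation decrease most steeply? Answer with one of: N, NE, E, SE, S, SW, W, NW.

Three-point gradient (reference A): Δ to B = (-95, -100, +0.43), Δ to C = (-100, 40, +0.10).
∂z/∂x = -0.001971, ∂z/∂y = -0.002428 (det = -13800).
Steepest decrease is along −∇f = (+0.001971 E, +0.002428 N) → northeast.

NE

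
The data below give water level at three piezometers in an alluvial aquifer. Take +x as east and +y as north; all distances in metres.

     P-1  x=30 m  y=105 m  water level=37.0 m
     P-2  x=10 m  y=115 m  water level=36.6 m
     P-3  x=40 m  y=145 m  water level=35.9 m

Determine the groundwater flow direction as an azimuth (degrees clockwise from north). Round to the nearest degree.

Three-point gradient (reference P-1): Δ to P-2 = (-20, 10, -0.4), Δ to P-3 = (10, 40, -1.1).
∂h/∂x = +0.005556, ∂h/∂y = -0.02889 (det = -900).
Flow direction (−∇h) has components (-0.005556 E, +0.02889 N).
Azimuth = atan2(E, N) = atan2(-0.005556, +0.02889) = 349.1° ≈ 349°.

349°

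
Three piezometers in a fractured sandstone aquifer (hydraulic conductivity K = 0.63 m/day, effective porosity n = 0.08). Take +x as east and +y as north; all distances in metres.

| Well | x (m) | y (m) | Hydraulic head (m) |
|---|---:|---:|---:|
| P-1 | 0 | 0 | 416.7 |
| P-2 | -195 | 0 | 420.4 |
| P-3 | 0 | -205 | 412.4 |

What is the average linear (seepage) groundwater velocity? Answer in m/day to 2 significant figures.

0.22 m/day

∂h/∂x = (420.4 − 416.7) / (-195 − 0) = -0.01897
∂h/∂y = (412.4 − 416.7) / (-205 − 0) = +0.02098
|∇h| = √(-0.01897² + 0.02098²) = 0.02828
Seepage velocity v = K·i/n = 0.63 × 0.02828 / 0.08 = 0.2227 m/day.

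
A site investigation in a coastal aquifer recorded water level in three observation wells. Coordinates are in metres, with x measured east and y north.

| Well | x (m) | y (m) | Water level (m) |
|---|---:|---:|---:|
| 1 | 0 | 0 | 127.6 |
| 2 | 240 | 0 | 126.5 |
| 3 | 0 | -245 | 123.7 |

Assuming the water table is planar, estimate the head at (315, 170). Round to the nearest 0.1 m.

∂h/∂x = (126.5 − 127.6) / (240 − 0) = -0.004583
∂h/∂y = (123.7 − 127.6) / (-245 − 0) = +0.01592
h(315, 170) = 127.6 + (-0.004583)·(315) + (+0.01592)·(170) = 127.6 -1.444 +2.706 = 128.862 m.

128.9 m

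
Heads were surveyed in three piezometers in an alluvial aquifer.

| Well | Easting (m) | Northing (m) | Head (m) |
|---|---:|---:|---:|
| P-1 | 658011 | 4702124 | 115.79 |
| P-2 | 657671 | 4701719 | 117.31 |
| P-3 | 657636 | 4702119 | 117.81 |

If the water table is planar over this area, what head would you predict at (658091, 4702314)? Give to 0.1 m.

115.5 m

With h = a·x + b·y + c and P-1 as origin, the differences give:
  (-340)·a + (-405)·b = +1.52
  (-375)·a + (-5)·b = +2.02
Eliminate b (×(-5) and ×(-405), subtract): -150175·a = 810.500 → a = ∂h/∂x = -0.005397
Back-substitute: b = ∂h/∂y = +0.0007778.
h(658091, 4702314) = 115.79 + (-0.005397)·(80) + (+0.0007778)·(190) = 115.79 -0.432 +0.148 = 115.506 m.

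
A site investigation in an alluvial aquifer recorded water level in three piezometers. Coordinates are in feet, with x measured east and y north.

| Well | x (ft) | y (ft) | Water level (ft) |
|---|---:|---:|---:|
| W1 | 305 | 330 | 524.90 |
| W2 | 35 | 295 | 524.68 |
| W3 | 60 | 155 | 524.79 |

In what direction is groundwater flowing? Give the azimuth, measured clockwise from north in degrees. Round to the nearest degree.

Taking W1 as reference: W2−W1 = (-270, -35, -0.22); W3−W1 = (-245, -175, -0.11).
Solve a·Δx + b·Δy = Δh: det = (-270)·(-175) − (-245)·(-35) = 38675.
∂h/∂x = [(-0.22)·(-175) − (-0.11)·(-35)] / 38675 = +0.0008959
∂h/∂y = [(-270)·(-0.11) − (-245)·(-0.22)] / 38675 = -0.0006257
Flow direction (−∇h) has components (-0.0008959 E, +0.0006257 N).
Azimuth = atan2(E, N) = atan2(-0.0008959, +0.0006257) = 304.9° ≈ 305°.

305°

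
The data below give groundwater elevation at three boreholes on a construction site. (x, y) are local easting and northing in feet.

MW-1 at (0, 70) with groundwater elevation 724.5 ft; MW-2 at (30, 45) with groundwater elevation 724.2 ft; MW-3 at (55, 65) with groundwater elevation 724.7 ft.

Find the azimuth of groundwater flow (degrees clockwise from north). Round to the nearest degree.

196°

With h = a·x + b·y + c and MW-1 as origin, the differences give:
  30·a + (-25)·b = -0.3
  55·a + (-5)·b = +0.2
Eliminate b (×(-5) and ×(-25), subtract): 1225·a = 6.50 → a = ∂h/∂x = +0.005306
Back-substitute: b = ∂h/∂y = +0.01837.
Flow direction (−∇h) has components (-0.005306 E, -0.01837 N).
Azimuth = atan2(E, N) = atan2(-0.005306, -0.01837) = 196.1° ≈ 196°.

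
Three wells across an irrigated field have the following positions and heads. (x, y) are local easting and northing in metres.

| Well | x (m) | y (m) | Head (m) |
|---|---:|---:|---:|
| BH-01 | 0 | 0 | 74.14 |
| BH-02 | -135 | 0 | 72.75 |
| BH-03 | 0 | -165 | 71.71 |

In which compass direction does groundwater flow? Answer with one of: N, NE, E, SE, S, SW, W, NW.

SW

∂h/∂x = (72.75 − 74.14) / (-135 − 0) = +0.01030
∂h/∂y = (71.71 − 74.14) / (-165 − 0) = +0.01473
Flow = −∇h = (-0.01030 east, -0.01473 north), which points southwest.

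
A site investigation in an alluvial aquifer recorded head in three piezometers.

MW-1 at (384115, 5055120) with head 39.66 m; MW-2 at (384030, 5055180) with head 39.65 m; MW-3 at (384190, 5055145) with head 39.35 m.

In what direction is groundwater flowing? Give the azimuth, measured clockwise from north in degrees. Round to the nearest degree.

034°

Taking MW-1 as reference: MW-2−MW-1 = (-85, 60, -0.01); MW-3−MW-1 = (75, 25, -0.31).
Solve a·Δx + b·Δy = Δh: det = (-85)·25 − 75·60 = -6625.
∂h/∂x = [(-0.01)·25 − (-0.31)·60] / -6625 = -0.002770
∂h/∂y = [(-85)·(-0.31) − 75·(-0.01)] / -6625 = -0.004091
Flow direction (−∇h) has components (+0.002770 E, +0.004091 N).
Azimuth = atan2(E, N) = atan2(+0.002770, +0.004091) = 34.1° ≈ 034°.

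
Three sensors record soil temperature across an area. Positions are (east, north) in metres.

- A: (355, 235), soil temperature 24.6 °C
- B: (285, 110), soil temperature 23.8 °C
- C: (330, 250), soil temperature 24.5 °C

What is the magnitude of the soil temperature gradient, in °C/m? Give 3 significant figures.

0.00664 °C/m

With T = a·x + b·y + c and A as origin, the differences give:
  (-70)·a + (-125)·b = -0.8
  (-25)·a + 15·b = -0.1
Eliminate b (×15 and ×(-125), subtract): -4175·a = -24.50 → a = ∂T/∂x = +0.005868
Back-substitute: b = ∂T/∂y = +0.003114.
|∇f| = √(0.005868² + 0.003114²) = 0.006643 °C/m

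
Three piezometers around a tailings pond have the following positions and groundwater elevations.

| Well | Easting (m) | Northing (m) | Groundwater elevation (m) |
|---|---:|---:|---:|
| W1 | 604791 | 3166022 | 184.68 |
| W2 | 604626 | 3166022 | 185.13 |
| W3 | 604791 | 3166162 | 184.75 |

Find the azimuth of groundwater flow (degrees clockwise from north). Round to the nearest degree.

∂h/∂x = (185.13 − 184.68) / (604626 − 604791) = -0.002727
∂h/∂y = (184.75 − 184.68) / (3166162 − 3166022) = +0.0005000
Flow direction (−∇h) has components (+0.002727 E, -0.0005000 N).
Azimuth = atan2(E, N) = atan2(+0.002727, -0.0005000) = 100.4° ≈ 100°.

100°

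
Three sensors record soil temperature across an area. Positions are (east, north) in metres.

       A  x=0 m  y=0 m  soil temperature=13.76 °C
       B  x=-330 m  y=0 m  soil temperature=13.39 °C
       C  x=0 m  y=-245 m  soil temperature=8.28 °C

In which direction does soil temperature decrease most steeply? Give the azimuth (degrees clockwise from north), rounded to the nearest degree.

183°

∂T/∂x = (13.39 − 13.76) / (-330 − 0) = +0.001121
∂T/∂y = (8.28 − 13.76) / (-245 − 0) = +0.02237
Steepest decrease is along −∇f: components (-0.001121 E, -0.02237 N).
Azimuth = atan2(-0.001121, -0.02237) = 182.9° ≈ 183°.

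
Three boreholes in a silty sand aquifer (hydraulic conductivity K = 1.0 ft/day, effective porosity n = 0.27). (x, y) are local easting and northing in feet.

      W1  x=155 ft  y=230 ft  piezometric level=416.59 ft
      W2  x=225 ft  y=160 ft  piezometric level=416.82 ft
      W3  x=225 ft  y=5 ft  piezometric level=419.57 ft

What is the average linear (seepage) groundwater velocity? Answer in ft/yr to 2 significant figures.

31 ft/yr

Differences from W1: to W2 (Δx, Δy, Δh) = (70, -70, +0.23); to W3 = (70, -225, +2.98).
Determinant of the coordinate differences = 70·(-225) − 70·(-70) = -10850.
∂h/∂x = [(+0.23)·(-225) − (+2.98)·(-70)] / -10850 = -0.01446
∂h/∂y = [70·(+2.98) − 70·(+0.23)] / -10850 = -0.01774
|∇h| = √(-0.01446² + -0.01774²) = 0.02289
Seepage velocity v = K·i/n = 1.0 × 0.02289 / 0.27 = 0.08478 ft/day = 30.97 ft/yr.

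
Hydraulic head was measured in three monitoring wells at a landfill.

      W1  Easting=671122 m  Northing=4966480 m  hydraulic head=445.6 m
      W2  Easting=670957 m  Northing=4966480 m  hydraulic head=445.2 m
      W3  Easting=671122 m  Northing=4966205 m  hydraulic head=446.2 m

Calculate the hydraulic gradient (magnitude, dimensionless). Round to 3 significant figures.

0.00326

∂h/∂x = (445.2 − 445.6) / (670957 − 671122) = +0.002424
∂h/∂y = (446.2 − 445.6) / (4966205 − 4966480) = -0.002182
|∇h| = √(0.002424² + -0.002182²) = 0.003261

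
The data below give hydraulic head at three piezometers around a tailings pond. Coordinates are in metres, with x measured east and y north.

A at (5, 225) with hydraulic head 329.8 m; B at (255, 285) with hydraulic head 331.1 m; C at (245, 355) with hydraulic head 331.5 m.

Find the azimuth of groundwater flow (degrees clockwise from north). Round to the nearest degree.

211°

With h = a·x + b·y + c and A as origin, the differences give:
  250·a + 60·b = +1.3
  240·a + 130·b = +1.7
Eliminate b (×130 and ×60, subtract): 18100·a = 67.00 → a = ∂h/∂x = +0.003702
Back-substitute: b = ∂h/∂y = +0.006243.
Flow direction (−∇h) has components (-0.003702 E, -0.006243 N).
Azimuth = atan2(E, N) = atan2(-0.003702, -0.006243) = 210.7° ≈ 211°.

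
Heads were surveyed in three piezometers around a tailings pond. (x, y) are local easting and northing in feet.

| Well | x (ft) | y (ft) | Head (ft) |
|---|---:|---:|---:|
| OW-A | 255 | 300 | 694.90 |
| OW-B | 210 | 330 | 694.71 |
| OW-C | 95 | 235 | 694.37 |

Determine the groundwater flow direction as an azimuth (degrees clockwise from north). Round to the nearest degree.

283°

Taking OW-A as reference: OW-B−OW-A = (-45, 30, -0.19); OW-C−OW-A = (-160, -65, -0.53).
Determinant of the coordinate differences = (-45)·(-65) − (-160)·30 = 7725.
∂h/∂x = [(-0.19)·(-65) − (-0.53)·30] / 7725 = +0.003657
∂h/∂y = [(-45)·(-0.53) − (-160)·(-0.19)] / 7725 = -0.0008479
Flow direction (−∇h) has components (-0.003657 E, +0.0008479 N).
Azimuth = atan2(E, N) = atan2(-0.003657, +0.0008479) = 283.1° ≈ 283°.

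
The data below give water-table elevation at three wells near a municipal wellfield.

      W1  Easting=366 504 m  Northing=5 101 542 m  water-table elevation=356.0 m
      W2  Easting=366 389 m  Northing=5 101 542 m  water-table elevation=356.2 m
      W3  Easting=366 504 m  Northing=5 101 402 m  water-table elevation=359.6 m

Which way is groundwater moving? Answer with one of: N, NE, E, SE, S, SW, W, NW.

N

∂h/∂x = (356.2 − 356.0) / (366389 − 366504) = -0.001739
∂h/∂y = (359.6 − 356.0) / (5101402 − 5101542) = -0.02571
Flow = −∇h = (+0.001739 east, +0.02571 north), which points north.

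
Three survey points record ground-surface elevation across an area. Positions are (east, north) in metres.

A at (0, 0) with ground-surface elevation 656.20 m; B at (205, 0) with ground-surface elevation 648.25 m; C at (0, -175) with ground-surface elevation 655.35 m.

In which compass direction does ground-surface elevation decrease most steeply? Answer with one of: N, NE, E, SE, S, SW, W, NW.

∂z/∂x = (648.25 − 656.20) / (205 − 0) = -0.03878
∂z/∂y = (655.35 − 656.20) / (-175 − 0) = +0.004857
Steepest decrease is along −∇f = (+0.03878 E, -0.004857 N) → east.

E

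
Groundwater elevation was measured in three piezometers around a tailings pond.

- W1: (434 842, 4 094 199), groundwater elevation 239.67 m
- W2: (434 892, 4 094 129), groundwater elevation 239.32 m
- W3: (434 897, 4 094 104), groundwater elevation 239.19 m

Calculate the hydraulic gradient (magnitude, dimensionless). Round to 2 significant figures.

Differences from W1: to W2 (Δx, Δy, Δh) = (50, -70, -0.35); to W3 = (55, -95, -0.48).
Solve a·Δx + b·Δy = Δh: det = 50·(-95) − 55·(-70) = -900.
∂h/∂x = [(-0.35)·(-95) − (-0.48)·(-70)] / -900 = +0.0003889
∂h/∂y = [50·(-0.48) − 55·(-0.35)] / -900 = +0.005278
|∇h| = √(0.0003889² + 0.005278²) = 0.005292

0.0053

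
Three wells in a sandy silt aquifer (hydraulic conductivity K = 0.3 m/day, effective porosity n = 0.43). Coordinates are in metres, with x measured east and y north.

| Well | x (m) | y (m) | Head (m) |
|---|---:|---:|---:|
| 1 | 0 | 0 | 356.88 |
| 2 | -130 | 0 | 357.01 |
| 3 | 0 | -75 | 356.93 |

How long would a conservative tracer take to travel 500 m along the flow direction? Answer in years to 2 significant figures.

1600 years

∂h/∂x = (357.01 − 356.88) / (-130 − 0) = -0.0010000
∂h/∂y = (356.93 − 356.88) / (-75 − 0) = -0.0006667
|∇h| = √(-0.0010000² + -0.0006667²) = 0.001202
Seepage velocity v = K·i/n = 0.3 × 0.001202 / 0.43 = 0.0008386 m/day.
t = 500 / 0.0008386 = 5.962e+05 days = 1.63e+03 years.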